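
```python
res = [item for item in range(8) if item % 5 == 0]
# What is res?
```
Trace:
  item=0
  item=1
  item=2
  item=3
  item=4
  item=5
  item=6
  item=7
  res=[0, 5]

Final answer: [0, 5]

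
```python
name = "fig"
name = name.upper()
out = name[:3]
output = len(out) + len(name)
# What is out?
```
Trace:
  name='fig'
  name='FIG'
  name='FIG', out='FIG'
  name='FIG', out='FIG', output=6

Final answer: 'FIG'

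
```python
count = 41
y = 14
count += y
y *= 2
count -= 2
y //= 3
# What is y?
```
Trace:
  count=41
  count=41, y=14
  count=55, y=14
  count=55, y=28
  count=53, y=28
  count=53, y=9

Final answer: 9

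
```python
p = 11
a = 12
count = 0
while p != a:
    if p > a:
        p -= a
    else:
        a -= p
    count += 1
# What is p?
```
Trace:
  p=11
  p=11, a=12
  p=11, a=12, count=0
  p=11, a=1, count=1
  p=10, a=1, count=2
  p=9, a=1, count=3
  p=8, a=1, count=4
  p=7, a=1, count=5
  p=6, a=1, count=6
  p=5, a=1, count=7
  p=4, a=1, count=8
  p=3, a=1, count=9
  p=2, a=1, count=10
  p=1, a=1, count=11

Final answer: 1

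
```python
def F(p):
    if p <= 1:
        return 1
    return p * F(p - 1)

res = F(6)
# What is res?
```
Call trace:
F(p=6)
  F(p=5)
    F(p=4)
      F(p=3)
        F(p=2)
          F(p=1)
          -> return 1
        -> return 2
      -> return 6
    -> return 24
  -> return 120
-> return 720

Final answer: 720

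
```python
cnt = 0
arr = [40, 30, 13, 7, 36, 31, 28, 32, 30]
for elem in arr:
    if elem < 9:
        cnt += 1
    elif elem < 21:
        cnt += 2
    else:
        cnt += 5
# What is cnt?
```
Trace:
  cnt=0
  cnt=5, elem=40
  cnt=10, elem=30
  cnt=12, elem=13
  cnt=13, elem=7
  cnt=18, elem=36
  cnt=23, elem=31
  cnt=28, elem=28
  cnt=33, elem=32
  cnt=38, elem=30

Final answer: 38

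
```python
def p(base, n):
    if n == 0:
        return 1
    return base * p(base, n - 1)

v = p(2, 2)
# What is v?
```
Call trace:
p(base=2, n=2)
  p(base=2, n=1)
    p(base=2, n=0)
    -> return 1
  -> return 2
-> return 4

Final answer: 4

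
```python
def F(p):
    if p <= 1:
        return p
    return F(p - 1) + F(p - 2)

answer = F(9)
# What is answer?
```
Call trace (a repeated sub-call is expanded the first time; later identical calls just restate its return value):
F(p=9)
  F(p=8)
    F(p=7)
      F(p=6)
        F(p=5)
          F(p=4)
            F(p=3)
              F(p=2)
                F(p=1)
                -> return 1
                F(p=0)
                -> return 0
              -> return 1
              F(p=1)
              -> return 1
            -> return 2
            F(p=2) -> return 1  (same call as traced above)
          -> return 3
          F(p=3) -> return 2  (same call as traced above)
        -> return 5
        F(p=4) -> return 3  (same call as traced above)
      -> return 8
      F(p=5) -> return 5  (same call as traced above)
    -> return 13
    F(p=6) -> return 8  (same call as traced above)
  -> return 21
  F(p=7) -> return 13  (same call as traced above)
-> return 34

Final answer: 34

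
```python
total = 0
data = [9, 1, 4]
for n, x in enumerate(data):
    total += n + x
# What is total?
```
Trace:
  total=0
  total=9, n=0, x=9
  total=11, n=1, x=1
  total=17, n=2, x=4

Final answer: 17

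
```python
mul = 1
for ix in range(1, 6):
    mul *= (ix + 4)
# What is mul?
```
Trace:
  mul=1
  mul=5, ix=1
  mul=30, ix=2
  mul=210, ix=3
  mul=1680, ix=4
  mul=15120, ix=5

Final answer: 15120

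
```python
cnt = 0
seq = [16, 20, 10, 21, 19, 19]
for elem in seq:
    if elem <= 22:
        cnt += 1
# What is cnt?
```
Trace:
  cnt=0
  cnt=1, elem=16
  cnt=2, elem=20
  cnt=3, elem=10
  cnt=4, elem=21
  cnt=5, elem=19
  cnt=6, elem=19

Final answer: 6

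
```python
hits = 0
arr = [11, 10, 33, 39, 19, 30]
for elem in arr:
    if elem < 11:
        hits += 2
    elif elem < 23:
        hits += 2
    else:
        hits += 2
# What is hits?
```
Trace:
  hits=0
  hits=2, elem=11
  hits=4, elem=10
  hits=6, elem=33
  hits=8, elem=39
  hits=10, elem=19
  hits=12, elem=30

Final answer: 12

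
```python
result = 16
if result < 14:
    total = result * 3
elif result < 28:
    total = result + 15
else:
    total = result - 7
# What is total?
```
Trace:
  result=16
  result=16, total=31

Final answer: 31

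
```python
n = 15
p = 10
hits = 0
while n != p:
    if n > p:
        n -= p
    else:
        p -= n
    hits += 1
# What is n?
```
Trace:
  n=15
  n=15, p=10
  n=15, p=10, hits=0
  n=5, p=10, hits=1
  n=5, p=5, hits=2

Final answer: 5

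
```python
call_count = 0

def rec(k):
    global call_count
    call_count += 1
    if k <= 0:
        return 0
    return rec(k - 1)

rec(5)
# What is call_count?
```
Call trace:
rec(k=5)
  rec(k=4)
    rec(k=3)
      rec(k=2)
        rec(k=1)
          rec(k=0)
          -> return 0
        -> return 0
      -> return 0
    -> return 0
  -> return 0
-> return 0

call_count is incremented once per call. rec is entered once for each k = 5, 4, 3, 2, 1, 0 (the k <= 0 call returns without recursing), i.e. 5 + 1 calls.
call_count = 6

Final answer: 6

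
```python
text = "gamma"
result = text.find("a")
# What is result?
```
Trace:
  text='gamma'
  text='gamma', result=1

Final answer: 1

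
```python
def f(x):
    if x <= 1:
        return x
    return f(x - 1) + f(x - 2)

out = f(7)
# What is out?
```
Call trace (a repeated sub-call is expanded the first time; later identical calls just restate its return value):
f(x=7)
  f(x=6)
    f(x=5)
      f(x=4)
        f(x=3)
          f(x=2)
            f(x=1)
            -> return 1
            f(x=0)
            -> return 0
          -> return 1
          f(x=1)
          -> return 1
        -> return 2
        f(x=2) -> return 1  (same call as traced above)
      -> return 3
      f(x=3) -> return 2  (same call as traced above)
    -> return 5
    f(x=4) -> return 3  (same call as traced above)
  -> return 8
  f(x=5) -> return 5  (same call as traced above)
-> return 13

Final answer: 13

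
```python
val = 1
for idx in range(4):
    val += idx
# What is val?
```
Trace:
  val=1
  val=1, idx=0
  val=2, idx=1
  val=4, idx=2
  val=7, idx=3

Final answer: 7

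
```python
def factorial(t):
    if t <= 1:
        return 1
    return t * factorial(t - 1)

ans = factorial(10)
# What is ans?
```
Call trace:
factorial(t=10)
  factorial(t=9)
    factorial(t=8)
      factorial(t=7)
        factorial(t=6)
          factorial(t=5)
            factorial(t=4)
              factorial(t=3)
                factorial(t=2)
                  factorial(t=1)
                  -> return 1
                -> return 2
              -> return 6
            -> return 24
          -> return 120
        -> return 720
      -> return 5040
    -> return 40320
  -> return 362880
-> return 3628800

Final answer: 3628800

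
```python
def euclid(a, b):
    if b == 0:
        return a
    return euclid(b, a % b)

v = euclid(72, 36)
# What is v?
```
Call trace:
euclid(a=72, b=36)
  euclid(a=36, b=0)
  -> return 36
-> return 36

Final answer: 36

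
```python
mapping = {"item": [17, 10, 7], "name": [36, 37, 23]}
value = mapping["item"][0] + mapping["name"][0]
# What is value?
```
Trace:
  mapping={'item': [17, 10, 7], 'name': [36, 37, 23]}
  mapping={'item': [17, 10, 7], 'name': [36, 37, 23]}, value=53

Final answer: 53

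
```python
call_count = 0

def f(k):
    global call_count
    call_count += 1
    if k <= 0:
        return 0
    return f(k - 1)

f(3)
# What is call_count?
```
Call trace:
f(k=3)
  f(k=2)
    f(k=1)
      f(k=0)
      -> return 0
    -> return 0
  -> return 0
-> return 0

call_count is incremented once per call. f is entered once for each k = 3, 2, 1, 0 (the k <= 0 call returns without recursing), i.e. 3 + 1 calls.
call_count = 4

Final answer: 4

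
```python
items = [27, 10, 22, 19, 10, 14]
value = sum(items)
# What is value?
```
Trace:
  items=[27, 10, 22, 19, 10, 14]
  items=[27, 10, 22, 19, 10, 14], value=102

Final answer: 102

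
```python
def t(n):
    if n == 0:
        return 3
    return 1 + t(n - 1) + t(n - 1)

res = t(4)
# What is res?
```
Call trace (a repeated sub-call is expanded the first time; later identical calls just restate its return value):
t(n=4)
  t(n=3)
    t(n=2)
      t(n=1)
        t(n=0)
        -> return 3
        t(n=0)
        -> return 3
      -> return 7
      t(n=1) -> return 7  (same call as traced above)
    -> return 15
    t(n=2) -> return 15  (same call as traced above)
  -> return 31
  t(n=3) -> return 31  (same call as traced above)
-> return 63

Final answer: 63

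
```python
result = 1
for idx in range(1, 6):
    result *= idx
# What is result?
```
Trace:
  result=1
  result=1, idx=1
  result=2, idx=2
  result=6, idx=3
  result=24, idx=4
  result=120, idx=5

Final answer: 120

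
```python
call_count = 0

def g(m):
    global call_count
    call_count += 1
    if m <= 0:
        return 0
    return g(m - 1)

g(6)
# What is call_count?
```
Call trace:
g(m=6)
  g(m=5)
    g(m=4)
      g(m=3)
        g(m=2)
          g(m=1)
            g(m=0)
            -> return 0
          -> return 0
        -> return 0
      -> return 0
    -> return 0
  -> return 0
-> return 0

call_count is incremented once per call. g is entered once for each m = 6, 5, 4, 3, 2, 1, 0 (the m <= 0 call returns without recursing), i.e. 6 + 1 calls.
call_count = 7

Final answer: 7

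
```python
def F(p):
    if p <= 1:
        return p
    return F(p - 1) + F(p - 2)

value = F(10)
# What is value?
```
Call trace (a repeated sub-call is expanded the first time; later identical calls just restate its return value):
F(p=10)
  F(p=9)
    F(p=8)
      F(p=7)
        F(p=6)
          F(p=5)
            F(p=4)
              F(p=3)
                F(p=2)
                  F(p=1)
                  -> return 1
                  F(p=0)
                  -> return 0
                -> return 1
                F(p=1)
                -> return 1
              -> return 2
              F(p=2) -> return 1  (same call as traced above)
            -> return 3
            F(p=3) -> return 2  (same call as traced above)
          -> return 5
          F(p=4) -> return 3  (same call as traced above)
        -> return 8
        F(p=5) -> return 5  (same call as traced above)
      -> return 13
      F(p=6) -> return 8  (same call as traced above)
    -> return 21
    F(p=7) -> return 13  (same call as traced above)
  -> return 34
  F(p=8) -> return 21  (same call as traced above)
-> return 55

Final answer: 55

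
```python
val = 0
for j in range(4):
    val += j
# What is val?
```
Trace:
  val=0
  val=0, j=0
  val=1, j=1
  val=3, j=2
  val=6, j=3

Final answer: 6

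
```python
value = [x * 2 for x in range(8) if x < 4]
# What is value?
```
Trace:
  x=0
  x=1
  x=2
  x=3
  x=4
  x=5
  x=6
  x=7
  value=[0, 2, 4, 6]

Final answer: [0, 2, 4, 6]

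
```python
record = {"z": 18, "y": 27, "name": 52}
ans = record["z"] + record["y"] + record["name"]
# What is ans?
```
Trace:
  record={'z': 18, 'y': 27, 'name': 52}
  record={'z': 18, 'y': 27, 'name': 52}, ans=97

Final answer: 97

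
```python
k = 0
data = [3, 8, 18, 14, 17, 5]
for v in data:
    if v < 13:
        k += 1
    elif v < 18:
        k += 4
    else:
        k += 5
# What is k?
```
Trace:
  k=0
  k=1, v=3
  k=2, v=8
  k=7, v=18
  k=11, v=14
  k=15, v=17
  k=16, v=5

Final answer: 16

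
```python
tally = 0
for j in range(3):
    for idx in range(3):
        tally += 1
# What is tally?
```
Trace:
  tally=0
  tally=1, j=0, idx=0
  tally=2, j=0, idx=1
  tally=3, j=0, idx=2
  tally=4, j=1, idx=0
  tally=5, j=1, idx=1
  tally=6, j=1, idx=2
  tally=7, j=2, idx=0
  tally=8, j=2, idx=1
  tally=9, j=2, idx=2

Final answer: 9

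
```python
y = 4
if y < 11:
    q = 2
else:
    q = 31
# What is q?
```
Trace:
  y=4
  y=4, q=2

Final answer: 2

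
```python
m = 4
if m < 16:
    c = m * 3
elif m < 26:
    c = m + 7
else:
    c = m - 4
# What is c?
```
Trace:
  m=4
  m=4, c=12

Final answer: 12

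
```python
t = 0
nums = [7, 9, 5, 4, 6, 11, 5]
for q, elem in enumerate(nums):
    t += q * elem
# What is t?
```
Trace:
  t=0
  t=0, q=0, elem=7
  t=9, q=1, elem=9
  t=19, q=2, elem=5
  t=31, q=3, elem=4
  t=55, q=4, elem=6
  t=110, q=5, elem=11
  t=140, q=6, elem=5

Final answer: 140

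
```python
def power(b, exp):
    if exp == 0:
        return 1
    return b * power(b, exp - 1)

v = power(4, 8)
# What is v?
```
Call trace:
power(b=4, exp=8)
  power(b=4, exp=7)
    power(b=4, exp=6)
      power(b=4, exp=5)
        power(b=4, exp=4)
          power(b=4, exp=3)
            power(b=4, exp=2)
              power(b=4, exp=1)
                power(b=4, exp=0)
                -> return 1
              -> return 4
            -> return 16
          -> return 64
        -> return 256
      -> return 1024
    -> return 4096
  -> return 16384
-> return 65536

Final answer: 65536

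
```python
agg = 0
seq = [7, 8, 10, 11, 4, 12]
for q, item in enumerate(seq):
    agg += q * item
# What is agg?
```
Trace:
  agg=0
  agg=0, q=0, item=7
  agg=8, q=1, item=8
  agg=28, q=2, item=10
  agg=61, q=3, item=11
  agg=77, q=4, item=4
  agg=137, q=5, item=12

Final answer: 137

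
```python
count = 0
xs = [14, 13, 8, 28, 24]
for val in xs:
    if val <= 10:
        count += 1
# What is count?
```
Trace:
  count=0
  count=0, val=14
  count=0, val=13
  count=1, val=8
  count=1, val=28
  count=1, val=24

Final answer: 1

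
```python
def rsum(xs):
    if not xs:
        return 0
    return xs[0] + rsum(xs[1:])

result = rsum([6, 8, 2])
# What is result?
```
Call trace:
rsum(xs=[6, 8, 2])
  rsum(xs=[8, 2])
    rsum(xs=[2])
      rsum(xs=[])
      -> return 0
    -> return 2
  -> return 10
-> return 16

Final answer: 16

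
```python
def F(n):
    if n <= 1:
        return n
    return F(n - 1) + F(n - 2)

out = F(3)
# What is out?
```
Call trace:
F(n=3)
  F(n=2)
    F(n=1)
    -> return 1
    F(n=0)
    -> return 0
  -> return 1
  F(n=1)
  -> return 1
-> return 2

Final answer: 2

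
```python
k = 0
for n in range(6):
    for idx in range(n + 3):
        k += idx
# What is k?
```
Trace:
  k=0
  k=0, n=0, idx=0
  k=1, n=0, idx=1
  k=3, n=0, idx=2
  k=3, n=1, idx=0
  k=4, n=1, idx=1
  k=6, n=1, idx=2
  k=9, n=1, idx=3
  k=9, n=2, idx=0
  k=10, n=2, idx=1
  k=12, n=2, idx=2
  k=15, n=2, idx=3
  k=19, n=2, idx=4
  k=19, n=3, idx=0
  k=20, n=3, idx=1
  k=22, n=3, idx=2
  k=25, n=3, idx=3
  k=29, n=3, idx=4
  k=34, n=3, idx=5
  k=34, n=4, idx=0
  k=35, n=4, idx=1
  k=37, n=4, idx=2
  k=40, n=4, idx=3
  k=44, n=4, idx=4
  k=49, n=4, idx=5
  k=55, n=4, idx=6
  k=55, n=5, idx=0
  k=56, n=5, idx=1
  k=58, n=5, idx=2
  k=61, n=5, idx=3
  k=65, n=5, idx=4
  k=70, n=5, idx=5
  k=76, n=5, idx=6
  k=83, n=5, idx=7

Final answer: 83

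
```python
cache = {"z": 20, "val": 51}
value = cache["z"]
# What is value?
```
Trace:
  cache={'z': 20, 'val': 51}
  cache={'z': 20, 'val': 51}, value=20

Final answer: 20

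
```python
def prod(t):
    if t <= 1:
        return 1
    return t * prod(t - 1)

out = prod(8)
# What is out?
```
Call trace:
prod(t=8)
  prod(t=7)
    prod(t=6)
      prod(t=5)
        prod(t=4)
          prod(t=3)
            prod(t=2)
              prod(t=1)
              -> return 1
            -> return 2
          -> return 6
        -> return 24
      -> return 120
    -> return 720
  -> return 5040
-> return 40320

Final answer: 40320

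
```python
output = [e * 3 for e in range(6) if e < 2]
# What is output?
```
Trace:
  e=0
  e=1
  e=2
  e=3
  e=4
  e=5
  output=[0, 3]

Final answer: [0, 3]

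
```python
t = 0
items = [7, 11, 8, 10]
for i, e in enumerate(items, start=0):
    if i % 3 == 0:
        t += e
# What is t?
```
Trace:
  t=0
  t=7, i=0, e=7
  t=7, i=1, e=11
  t=7, i=2, e=8
  t=17, i=3, e=10

Final answer: 17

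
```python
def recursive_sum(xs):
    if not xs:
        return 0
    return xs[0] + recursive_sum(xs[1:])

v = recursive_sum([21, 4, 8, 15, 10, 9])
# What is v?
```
Call trace:
recursive_sum(xs=[21, 4, 8, 15, 10, 9])
  recursive_sum(xs=[4, 8, 15, 10, 9])
    recursive_sum(xs=[8, 15, 10, 9])
      recursive_sum(xs=[15, 10, 9])
        recursive_sum(xs=[10, 9])
          recursive_sum(xs=[9])
            recursive_sum(xs=[])
            -> return 0
          -> return 9
        -> return 19
      -> return 34
    -> return 42
  -> return 46
-> return 67

Final answer: 67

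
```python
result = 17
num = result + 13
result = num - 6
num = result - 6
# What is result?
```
Trace:
  result=17
  result=17, num=30
  result=24, num=30
  result=24, num=18

Final answer: 24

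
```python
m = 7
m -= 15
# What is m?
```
Trace:
  m=7
  m=-8

Final answer: -8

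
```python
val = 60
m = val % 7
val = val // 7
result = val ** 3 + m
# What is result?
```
Trace:
  val=60
  val=60, m=4
  val=8, m=4
  val=8, m=4, result=516

Final answer: 516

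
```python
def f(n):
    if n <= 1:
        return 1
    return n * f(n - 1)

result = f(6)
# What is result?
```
Call trace:
f(n=6)
  f(n=5)
    f(n=4)
      f(n=3)
        f(n=2)
          f(n=1)
          -> return 1
        -> return 2
      -> return 6
    -> return 24
  -> return 120
-> return 720

Final answer: 720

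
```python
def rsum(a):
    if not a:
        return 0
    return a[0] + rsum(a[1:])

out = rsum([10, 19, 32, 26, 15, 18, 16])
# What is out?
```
Call trace:
rsum(a=[10, 19, 32, 26, 15, 18, 16])
  rsum(a=[19, 32, 26, 15, 18, 16])
    rsum(a=[32, 26, 15, 18, 16])
      rsum(a=[26, 15, 18, 16])
        rsum(a=[15, 18, 16])
          rsum(a=[18, 16])
            rsum(a=[16])
              rsum(a=[])
              -> return 0
            -> return 16
          -> return 34
        -> return 49
      -> return 75
    -> return 107
  -> return 126
-> return 136

Final answer: 136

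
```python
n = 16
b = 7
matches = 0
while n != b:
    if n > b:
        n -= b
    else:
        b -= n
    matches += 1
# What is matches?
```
Trace:
  n=16
  n=16, b=7
  n=16, b=7, matches=0
  n=9, b=7, matches=1
  n=2, b=7, matches=2
  n=2, b=5, matches=3
  n=2, b=3, matches=4
  n=2, b=1, matches=5
  n=1, b=1, matches=6

Final answer: 6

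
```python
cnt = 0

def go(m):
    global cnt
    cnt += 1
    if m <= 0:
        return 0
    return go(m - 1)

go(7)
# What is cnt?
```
Call trace:
go(m=7)
  go(m=6)
    go(m=5)
      go(m=4)
        go(m=3)
          go(m=2)
            go(m=1)
              go(m=0)
              -> return 0
            -> return 0
          -> return 0
        -> return 0
      -> return 0
    -> return 0
  -> return 0
-> return 0

cnt is incremented once per call. go is entered once for each m = 7, 6, 5, 4, 3, 2, 1, 0 (the m <= 0 call returns without recursing), i.e. 7 + 1 calls.
cnt = 8

Final answer: 8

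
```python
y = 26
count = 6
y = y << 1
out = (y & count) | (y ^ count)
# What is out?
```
Trace:
  y=26
  y=26, count=6
  y=52, count=6
  y=52, count=6, out=54

Final answer: 54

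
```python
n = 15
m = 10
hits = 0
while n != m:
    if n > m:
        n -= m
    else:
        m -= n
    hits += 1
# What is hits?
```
Trace:
  n=15
  n=15, m=10
  n=15, m=10, hits=0
  n=5, m=10, hits=1
  n=5, m=5, hits=2

Final answer: 2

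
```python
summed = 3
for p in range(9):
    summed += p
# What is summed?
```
Trace:
  summed=3
  summed=3, p=0
  summed=4, p=1
  summed=6, p=2
  summed=9, p=3
  summed=13, p=4
  summed=18, p=5
  summed=24, p=6
  summed=31, p=7
  summed=39, p=8

Final answer: 39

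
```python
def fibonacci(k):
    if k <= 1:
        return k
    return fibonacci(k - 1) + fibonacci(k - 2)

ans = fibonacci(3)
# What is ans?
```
Call trace:
fibonacci(k=3)
  fibonacci(k=2)
    fibonacci(k=1)
    -> return 1
    fibonacci(k=0)
    -> return 0
  -> return 1
  fibonacci(k=1)
  -> return 1
-> return 2

Final answer: 2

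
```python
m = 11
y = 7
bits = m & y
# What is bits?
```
Trace:
  m=11
  m=11, y=7
  m=11, y=7, bits=3

Final answer: 3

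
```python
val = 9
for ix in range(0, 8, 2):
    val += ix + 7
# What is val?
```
Trace:
  val=9
  val=16, ix=0
  val=25, ix=2
  val=36, ix=4
  val=49, ix=6

Final answer: 49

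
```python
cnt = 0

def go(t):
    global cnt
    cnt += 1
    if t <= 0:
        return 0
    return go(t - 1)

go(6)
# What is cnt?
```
Call trace:
go(t=6)
  go(t=5)
    go(t=4)
      go(t=3)
        go(t=2)
          go(t=1)
            go(t=0)
            -> return 0
          -> return 0
        -> return 0
      -> return 0
    -> return 0
  -> return 0
-> return 0

cnt is incremented once per call. go is entered once for each t = 6, 5, 4, 3, 2, 1, 0 (the t <= 0 call returns without recursing), i.e. 6 + 1 calls.
cnt = 7

Final answer: 7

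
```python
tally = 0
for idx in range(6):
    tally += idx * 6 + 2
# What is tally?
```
Trace:
  tally=0
  tally=2, idx=0
  tally=10, idx=1
  tally=24, idx=2
  tally=44, idx=3
  tally=70, idx=4
  tally=102, idx=5

Final answer: 102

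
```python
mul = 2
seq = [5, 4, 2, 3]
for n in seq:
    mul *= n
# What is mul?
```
Trace:
  mul=2
  mul=10, n=5
  mul=40, n=4
  mul=80, n=2
  mul=240, n=3

Final answer: 240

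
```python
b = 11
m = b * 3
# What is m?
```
Trace:
  b=11
  b=11, m=33

Final answer: 33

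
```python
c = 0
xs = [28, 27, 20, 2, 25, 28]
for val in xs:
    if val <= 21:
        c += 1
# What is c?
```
Trace:
  c=0
  c=0, val=28
  c=0, val=27
  c=1, val=20
  c=2, val=2
  c=2, val=25
  c=2, val=28

Final answer: 2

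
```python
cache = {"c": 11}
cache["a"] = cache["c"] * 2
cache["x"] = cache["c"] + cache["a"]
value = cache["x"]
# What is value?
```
Trace:
  cache={'c': 11}
  cache={'c': 11, 'a': 22}
  cache={'c': 11, 'a': 22, 'x': 33}
  cache={'c': 11, 'a': 22, 'x': 33}, value=33

Final answer: 33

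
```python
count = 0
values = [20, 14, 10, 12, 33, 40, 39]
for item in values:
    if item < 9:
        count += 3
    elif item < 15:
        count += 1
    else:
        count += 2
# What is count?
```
Trace:
  count=0
  count=2, item=20
  count=3, item=14
  count=4, item=10
  count=5, item=12
  count=7, item=33
  count=9, item=40
  count=11, item=39

Final answer: 11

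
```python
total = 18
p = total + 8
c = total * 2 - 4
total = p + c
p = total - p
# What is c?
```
Trace:
  total=18
  total=18, p=26
  total=18, p=26, c=32
  total=58, p=26, c=32
  total=58, p=32, c=32

Final answer: 32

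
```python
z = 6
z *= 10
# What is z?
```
Trace:
  z=6
  z=60

Final answer: 60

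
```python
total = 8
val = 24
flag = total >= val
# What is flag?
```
Trace:
  total=8
  total=8, val=24
  total=8, val=24, flag=False

Final answer: False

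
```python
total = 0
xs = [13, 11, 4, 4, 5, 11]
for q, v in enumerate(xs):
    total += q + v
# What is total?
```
Trace:
  total=0
  total=13, q=0, v=13
  total=25, q=1, v=11
  total=31, q=2, v=4
  total=38, q=3, v=4
  total=47, q=4, v=5
  total=63, q=5, v=11

Final answer: 63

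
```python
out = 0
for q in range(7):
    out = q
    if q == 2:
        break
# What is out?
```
Trace:
  out=0
  out=0, q=0
  out=1, q=1
  out=2, q=2

Final answer: 2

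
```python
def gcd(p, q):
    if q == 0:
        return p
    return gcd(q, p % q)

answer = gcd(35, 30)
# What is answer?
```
Call trace:
gcd(p=35, q=30)
  gcd(p=30, q=5)
    gcd(p=5, q=0)
    -> return 5
  -> return 5
-> return 5

Final answer: 5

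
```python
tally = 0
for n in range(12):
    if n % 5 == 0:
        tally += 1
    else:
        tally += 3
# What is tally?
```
Trace:
  tally=0
  tally=1, n=0
  tally=4, n=1
  tally=7, n=2
  tally=10, n=3
  tally=13, n=4
  tally=14, n=5
  tally=17, n=6
  tally=20, n=7
  tally=23, n=8
  tally=26, n=9
  tally=27, n=10
  tally=30, n=11

Final answer: 30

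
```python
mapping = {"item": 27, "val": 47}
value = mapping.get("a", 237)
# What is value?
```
Trace:
  mapping={'item': 27, 'val': 47}
  mapping={'item': 27, 'val': 47}, value=237

Final answer: 237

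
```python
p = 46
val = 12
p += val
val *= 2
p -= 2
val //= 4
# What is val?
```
Trace:
  p=46
  p=46, val=12
  p=58, val=12
  p=58, val=24
  p=56, val=24
  p=56, val=6

Final answer: 6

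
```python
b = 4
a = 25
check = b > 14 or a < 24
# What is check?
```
Trace:
  b=4
  b=4, a=25
  b=4, a=25, check=False

Final answer: False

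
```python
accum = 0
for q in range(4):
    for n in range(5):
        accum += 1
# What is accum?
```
Trace:
  accum=0
  accum=1, q=0, n=0
  accum=2, q=0, n=1
  accum=3, q=0, n=2
  accum=4, q=0, n=3
  accum=5, q=0, n=4
  accum=6, q=1, n=0
  accum=7, q=1, n=1
  accum=8, q=1, n=2
  accum=9, q=1, n=3
  accum=10, q=1, n=4
  accum=11, q=2, n=0
  accum=12, q=2, n=1
  accum=13, q=2, n=2
  accum=14, q=2, n=3
  accum=15, q=2, n=4
  accum=16, q=3, n=0
  accum=17, q=3, n=1
  accum=18, q=3, n=2
  accum=19, q=3, n=3
  accum=20, q=3, n=4

Final answer: 20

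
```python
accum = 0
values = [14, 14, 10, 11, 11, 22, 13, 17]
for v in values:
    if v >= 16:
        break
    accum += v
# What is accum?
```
Trace:
  accum=0
  accum=14, v=14
  accum=28, v=14
  accum=38, v=10
  accum=49, v=11
  accum=60, v=11
  accum=60, v=22

Final answer: 60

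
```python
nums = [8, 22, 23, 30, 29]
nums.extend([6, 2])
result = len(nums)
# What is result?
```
Trace:
  nums=[8, 22, 23, 30, 29]
  nums=[8, 22, 23, 30, 29, 6, 2]
  nums=[8, 22, 23, 30, 29, 6, 2], result=7

Final answer: 7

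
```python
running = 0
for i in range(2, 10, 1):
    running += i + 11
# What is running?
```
Trace:
  running=0
  running=13, i=2
  running=27, i=3
  running=42, i=4
  running=58, i=5
  running=75, i=6
  running=93, i=7
  running=112, i=8
  running=132, i=9

Final answer: 132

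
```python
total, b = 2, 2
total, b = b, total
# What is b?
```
Trace:
  total=2, b=2
  total=2, b=2

Final answer: 2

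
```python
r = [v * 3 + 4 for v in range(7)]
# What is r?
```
Trace:
  v=0
  v=1
  v=2
  v=3
  v=4
  v=5
  v=6
  r=[4, 7, 10, 13, 16, 19, 22]

Final answer: [4, 7, 10, 13, 16, 19, 22]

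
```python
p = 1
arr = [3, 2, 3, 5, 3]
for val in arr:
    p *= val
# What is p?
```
Trace:
  p=1
  p=3, val=3
  p=6, val=2
  p=18, val=3
  p=90, val=5
  p=270, val=3

Final answer: 270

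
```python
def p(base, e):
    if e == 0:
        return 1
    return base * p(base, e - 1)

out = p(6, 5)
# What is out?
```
Call trace:
p(base=6, e=5)
  p(base=6, e=4)
    p(base=6, e=3)
      p(base=6, e=2)
        p(base=6, e=1)
          p(base=6, e=0)
          -> return 1
        -> return 6
      -> return 36
    -> return 216
  -> return 1296
-> return 7776

Final answer: 7776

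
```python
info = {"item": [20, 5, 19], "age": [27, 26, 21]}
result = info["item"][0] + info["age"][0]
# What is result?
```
Trace:
  info={'item': [20, 5, 19], 'age': [27, 26, 21]}
  info={'item': [20, 5, 19], 'age': [27, 26, 21]}, result=47

Final answer: 47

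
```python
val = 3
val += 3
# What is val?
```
Trace:
  val=3
  val=6

Final answer: 6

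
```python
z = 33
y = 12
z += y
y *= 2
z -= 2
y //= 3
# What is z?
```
Trace:
  z=33
  z=33, y=12
  z=45, y=12
  z=45, y=24
  z=43, y=24
  z=43, y=8

Final answer: 43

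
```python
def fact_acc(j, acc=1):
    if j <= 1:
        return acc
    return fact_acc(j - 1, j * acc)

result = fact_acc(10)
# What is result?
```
Call trace:
fact_acc(j=10, acc=1)
  fact_acc(j=9, acc=10)
    fact_acc(j=8, acc=90)
      fact_acc(j=7, acc=720)
        fact_acc(j=6, acc=5040)
          fact_acc(j=5, acc=30240)
            fact_acc(j=4, acc=151200)
              fact_acc(j=3, acc=604800)
                fact_acc(j=2, acc=1814400)
                  fact_acc(j=1, acc=3628800)
                  -> return 3628800
                -> return 3628800
              -> return 3628800
            -> return 3628800
          -> return 3628800
        -> return 3628800
      -> return 3628800
    -> return 3628800
  -> return 3628800
-> return 3628800

Final answer: 3628800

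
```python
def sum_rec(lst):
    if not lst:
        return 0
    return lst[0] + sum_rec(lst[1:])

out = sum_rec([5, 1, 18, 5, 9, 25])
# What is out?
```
Call trace:
sum_rec(lst=[5, 1, 18, 5, 9, 25])
  sum_rec(lst=[1, 18, 5, 9, 25])
    sum_rec(lst=[18, 5, 9, 25])
      sum_rec(lst=[5, 9, 25])
        sum_rec(lst=[9, 25])
          sum_rec(lst=[25])
            sum_rec(lst=[])
            -> return 0
          -> return 25
        -> return 34
      -> return 39
    -> return 57
  -> return 58
-> return 63

Final answer: 63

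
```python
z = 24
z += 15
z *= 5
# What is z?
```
Trace:
  z=24
  z=39
  z=195

Final answer: 195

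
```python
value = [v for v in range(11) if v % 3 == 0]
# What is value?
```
Trace:
  v=0
  v=1
  v=2
  v=3
  v=4
  v=5
  v=6
  v=7
  v=8
  v=9
  v=10
  value=[0, 3, 6, 9]

Final answer: [0, 3, 6, 9]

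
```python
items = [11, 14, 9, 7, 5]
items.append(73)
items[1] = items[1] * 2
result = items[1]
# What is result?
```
Trace:
  items=[11, 14, 9, 7, 5]
  items=[11, 14, 9, 7, 5, 73]
  items=[11, 28, 9, 7, 5, 73]
  items=[11, 28, 9, 7, 5, 73], result=28

Final answer: 28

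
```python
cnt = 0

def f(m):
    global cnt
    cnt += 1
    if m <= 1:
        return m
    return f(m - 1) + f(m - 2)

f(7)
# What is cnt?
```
Call trace (a repeated sub-call is expanded the first time; later identical calls just restate its return value):
f(m=7)
  f(m=6)
    f(m=5)
      f(m=4)
        f(m=3)
          f(m=2)
            f(m=1)
            -> return 1
            f(m=0)
            -> return 0
          -> return 1
          f(m=1)
          -> return 1
        -> return 2
        f(m=2) -> return 1  (same call as traced above)
      -> return 3
      f(m=3) -> return 2  (same call as traced above)
    -> return 5
    f(m=4) -> return 3  (same call as traced above)
  -> return 8
  f(m=5) -> return 5  (same call as traced above)
-> return 13

cnt is incremented once per call, so count the calls in each subtree. Let C(m) = number of calls made by f(m).
C(0) = C(1) = 1 (base case, no recursion); C(m) = 1 + C(m - 1) + C(m - 2) otherwise.
C(2) = 1 + C(1) + C(0) = 1 + 1 + 1 = 3
C(3) = 1 + C(2) + C(1) = 1 + 3 + 1 = 5
C(4) = 1 + C(3) + C(2) = 1 + 5 + 3 = 9
C(5) = 1 + C(4) + C(3) = 1 + 9 + 5 = 15
C(6) = 1 + C(5) + C(4) = 1 + 15 + 9 = 25
C(7) = 1 + C(6) + C(5) = 1 + 25 + 15 = 41
cnt = C(7) = 41

Final answer: 41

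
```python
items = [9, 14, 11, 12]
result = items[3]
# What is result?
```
Trace:
  items=[9, 14, 11, 12]
  items=[9, 14, 11, 12], result=12

Final answer: 12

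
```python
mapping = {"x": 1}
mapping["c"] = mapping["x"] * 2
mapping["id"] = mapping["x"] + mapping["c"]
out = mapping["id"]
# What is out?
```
Trace:
  mapping={'x': 1}
  mapping={'x': 1, 'c': 2}
  mapping={'x': 1, 'c': 2, 'id': 3}
  mapping={'x': 1, 'c': 2, 'id': 3}, out=3

Final answer: 3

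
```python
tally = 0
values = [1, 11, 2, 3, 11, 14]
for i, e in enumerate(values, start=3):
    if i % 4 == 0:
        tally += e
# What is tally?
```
Trace:
  tally=0
  tally=0, i=3, e=1
  tally=11, i=4, e=11
  tally=11, i=5, e=2
  tally=11, i=6, e=3
  tally=11, i=7, e=11
  tally=25, i=8, e=14

Final answer: 25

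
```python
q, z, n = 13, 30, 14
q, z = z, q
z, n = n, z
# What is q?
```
Trace:
  q=13, z=30, n=14
  q=30, z=13, n=14
  q=30, z=14, n=13

Final answer: 30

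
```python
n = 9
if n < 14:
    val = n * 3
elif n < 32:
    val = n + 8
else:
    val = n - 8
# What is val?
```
Trace:
  n=9
  n=9, val=27

Final answer: 27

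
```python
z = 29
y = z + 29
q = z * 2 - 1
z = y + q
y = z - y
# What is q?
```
Trace:
  z=29
  z=29, y=58
  z=29, y=58, q=57
  z=115, y=58, q=57
  z=115, y=57, q=57

Final answer: 57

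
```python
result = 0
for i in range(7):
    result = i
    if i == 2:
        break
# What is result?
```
Trace:
  result=0
  result=0, i=0
  result=1, i=1
  result=2, i=2

Final answer: 2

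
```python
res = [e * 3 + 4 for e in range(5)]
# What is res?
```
Trace:
  e=0
  e=1
  e=2
  e=3
  e=4
  res=[4, 7, 10, 13, 16]

Final answer: [4, 7, 10, 13, 16]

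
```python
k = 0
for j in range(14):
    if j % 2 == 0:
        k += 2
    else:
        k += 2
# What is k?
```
Trace:
  k=0
  k=2, j=0
  k=4, j=1
  k=6, j=2
  k=8, j=3
  k=10, j=4
  k=12, j=5
  k=14, j=6
  k=16, j=7
  k=18, j=8
  k=20, j=9
  k=22, j=10
  k=24, j=11
  k=26, j=12
  k=28, j=13

Final answer: 28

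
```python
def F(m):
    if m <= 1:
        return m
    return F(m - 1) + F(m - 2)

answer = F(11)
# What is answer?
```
Call trace (a repeated sub-call is expanded the first time; later identical calls just restate its return value):
F(m=11)
  F(m=10)
    F(m=9)
      F(m=8)
        F(m=7)
          F(m=6)
            F(m=5)
              F(m=4)
                F(m=3)
                  F(m=2)
                    F(m=1)
                    -> return 1
                    F(m=0)
                    -> return 0
                  -> return 1
                  F(m=1)
                  -> return 1
                -> return 2
                F(m=2) -> return 1  (same call as traced above)
              -> return 3
              F(m=3) -> return 2  (same call as traced above)
            -> return 5
            F(m=4) -> return 3  (same call as traced above)
          -> return 8
          F(m=5) -> return 5  (same call as traced above)
        -> return 13
        F(m=6) -> return 8  (same call as traced above)
      -> return 21
      F(m=7) -> return 13  (same call as traced above)
    -> return 34
    F(m=8) -> return 21  (same call as traced above)
  -> return 55
  F(m=9) -> return 34  (same call as traced above)
-> return 89

Final answer: 89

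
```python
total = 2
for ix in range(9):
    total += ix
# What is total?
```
Trace:
  total=2
  total=2, ix=0
  total=3, ix=1
  total=5, ix=2
  total=8, ix=3
  total=12, ix=4
  total=17, ix=5
  total=23, ix=6
  total=30, ix=7
  total=38, ix=8

Final answer: 38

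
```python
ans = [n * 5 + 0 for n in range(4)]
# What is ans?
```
Trace:
  n=0
  n=1
  n=2
  n=3
  ans=[0, 5, 10, 15]

Final answer: [0, 5, 10, 15]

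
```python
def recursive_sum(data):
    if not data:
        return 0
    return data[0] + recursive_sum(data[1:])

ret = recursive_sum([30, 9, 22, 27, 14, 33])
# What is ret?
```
Call trace:
recursive_sum(data=[30, 9, 22, 27, 14, 33])
  recursive_sum(data=[9, 22, 27, 14, 33])
    recursive_sum(data=[22, 27, 14, 33])
      recursive_sum(data=[27, 14, 33])
        recursive_sum(data=[14, 33])
          recursive_sum(data=[33])
            recursive_sum(data=[])
            -> return 0
          -> return 33
        -> return 47
      -> return 74
    -> return 96
  -> return 105
-> return 135

Final answer: 135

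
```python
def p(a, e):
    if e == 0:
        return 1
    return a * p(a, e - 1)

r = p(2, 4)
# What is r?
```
Call trace:
p(a=2, e=4)
  p(a=2, e=3)
    p(a=2, e=2)
      p(a=2, e=1)
        p(a=2, e=0)
        -> return 1
      -> return 2
    -> return 4
  -> return 8
-> return 16

Final answer: 16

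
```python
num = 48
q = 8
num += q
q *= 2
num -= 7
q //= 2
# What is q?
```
Trace:
  num=48
  num=48, q=8
  num=56, q=8
  num=56, q=16
  num=49, q=16
  num=49, q=8

Final answer: 8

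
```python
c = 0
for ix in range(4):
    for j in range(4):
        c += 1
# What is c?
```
Trace:
  c=0
  c=1, ix=0, j=0
  c=2, ix=0, j=1
  c=3, ix=0, j=2
  c=4, ix=0, j=3
  c=5, ix=1, j=0
  c=6, ix=1, j=1
  c=7, ix=1, j=2
  c=8, ix=1, j=3
  c=9, ix=2, j=0
  c=10, ix=2, j=1
  c=11, ix=2, j=2
  c=12, ix=2, j=3
  c=13, ix=3, j=0
  c=14, ix=3, j=1
  c=15, ix=3, j=2
  c=16, ix=3, j=3

Final answer: 16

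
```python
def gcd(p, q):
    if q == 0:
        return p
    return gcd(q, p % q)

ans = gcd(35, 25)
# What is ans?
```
Call trace:
gcd(p=35, q=25)
  gcd(p=25, q=10)
    gcd(p=10, q=5)
      gcd(p=5, q=0)
      -> return 5
    -> return 5
  -> return 5
-> return 5

Final answer: 5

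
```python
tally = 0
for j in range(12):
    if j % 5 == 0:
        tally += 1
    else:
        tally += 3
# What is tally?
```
Trace:
  tally=0
  tally=1, j=0
  tally=4, j=1
  tally=7, j=2
  tally=10, j=3
  tally=13, j=4
  tally=14, j=5
  tally=17, j=6
  tally=20, j=7
  tally=23, j=8
  tally=26, j=9
  tally=27, j=10
  tally=30, j=11

Final answer: 30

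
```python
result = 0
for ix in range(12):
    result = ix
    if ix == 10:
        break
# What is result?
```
Trace:
  result=0
  result=0, ix=0
  result=1, ix=1
  result=2, ix=2
  result=3, ix=3
  result=4, ix=4
  result=5, ix=5
  result=6, ix=6
  result=7, ix=7
  result=8, ix=8
  result=9, ix=9
  result=10, ix=10

Final answer: 10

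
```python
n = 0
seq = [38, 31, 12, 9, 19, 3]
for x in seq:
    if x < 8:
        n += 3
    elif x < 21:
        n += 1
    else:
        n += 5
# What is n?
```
Trace:
  n=0
  n=5, x=38
  n=10, x=31
  n=11, x=12
  n=12, x=9
  n=13, x=19
  n=16, x=3

Final answer: 16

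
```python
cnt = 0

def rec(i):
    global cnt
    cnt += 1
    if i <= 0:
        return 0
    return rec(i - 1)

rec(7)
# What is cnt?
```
Call trace:
rec(i=7)
  rec(i=6)
    rec(i=5)
      rec(i=4)
        rec(i=3)
          rec(i=2)
            rec(i=1)
              rec(i=0)
              -> return 0
            -> return 0
          -> return 0
        -> return 0
      -> return 0
    -> return 0
  -> return 0
-> return 0

cnt is incremented once per call. rec is entered once for each i = 7, 6, 5, 4, 3, 2, 1, 0 (the i <= 0 call returns without recursing), i.e. 7 + 1 calls.
cnt = 8

Final answer: 8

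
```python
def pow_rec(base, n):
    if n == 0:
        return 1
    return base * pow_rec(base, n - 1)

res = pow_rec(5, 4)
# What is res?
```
Call trace:
pow_rec(base=5, n=4)
  pow_rec(base=5, n=3)
    pow_rec(base=5, n=2)
      pow_rec(base=5, n=1)
        pow_rec(base=5, n=0)
        -> return 1
      -> return 5
    -> return 25
  -> return 125
-> return 625

Final answer: 625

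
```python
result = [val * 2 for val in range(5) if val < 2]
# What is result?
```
Trace:
  val=0
  val=1
  val=2
  val=3
  val=4
  result=[0, 2]

Final answer: [0, 2]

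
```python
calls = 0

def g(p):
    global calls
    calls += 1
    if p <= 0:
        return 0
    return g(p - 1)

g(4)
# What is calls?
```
Call trace:
g(p=4)
  g(p=3)
    g(p=2)
      g(p=1)
        g(p=0)
        -> return 0
      -> return 0
    -> return 0
  -> return 0
-> return 0

calls is incremented once per call. g is entered once for each p = 4, 3, 2, 1, 0 (the p <= 0 call returns without recursing), i.e. 4 + 1 calls.
calls = 5

Final answer: 5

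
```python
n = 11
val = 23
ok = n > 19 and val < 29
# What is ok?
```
Trace:
  n=11
  n=11, val=23
  n=11, val=23, ok=False

Final answer: False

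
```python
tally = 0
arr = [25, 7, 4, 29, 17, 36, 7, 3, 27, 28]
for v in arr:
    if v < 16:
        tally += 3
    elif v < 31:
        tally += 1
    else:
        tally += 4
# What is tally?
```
Trace:
  tally=0
  tally=1, v=25
  tally=4, v=7
  tally=7, v=4
  tally=8, v=29
  tally=9, v=17
  tally=13, v=36
  tally=16, v=7
  tally=19, v=3
  tally=20, v=27
  tally=21, v=28

Final answer: 21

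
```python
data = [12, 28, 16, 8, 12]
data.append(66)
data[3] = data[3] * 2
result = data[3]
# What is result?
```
Trace:
  data=[12, 28, 16, 8, 12]
  data=[12, 28, 16, 8, 12, 66]
  data=[12, 28, 16, 16, 12, 66]
  data=[12, 28, 16, 16, 12, 66], result=16

Final answer: 16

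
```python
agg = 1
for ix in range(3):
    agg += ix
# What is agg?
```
Trace:
  agg=1
  agg=1, ix=0
  agg=2, ix=1
  agg=4, ix=2

Final answer: 4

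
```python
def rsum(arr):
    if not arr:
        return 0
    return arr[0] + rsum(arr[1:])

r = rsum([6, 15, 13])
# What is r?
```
Call trace:
rsum(arr=[6, 15, 13])
  rsum(arr=[15, 13])
    rsum(arr=[13])
      rsum(arr=[])
      -> return 0
    -> return 13
  -> return 28
-> return 34

Final answer: 34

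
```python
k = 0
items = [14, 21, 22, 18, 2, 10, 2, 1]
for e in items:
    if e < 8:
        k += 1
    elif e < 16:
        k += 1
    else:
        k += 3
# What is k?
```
Trace:
  k=0
  k=1, e=14
  k=4, e=21
  k=7, e=22
  k=10, e=18
  k=11, e=2
  k=12, e=10
  k=13, e=2
  k=14, e=1

Final answer: 14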